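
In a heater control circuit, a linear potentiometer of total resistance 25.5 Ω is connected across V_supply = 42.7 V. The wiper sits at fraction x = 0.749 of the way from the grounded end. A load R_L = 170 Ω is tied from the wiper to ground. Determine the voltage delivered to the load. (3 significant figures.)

V_out ≈ 31.1 V

Split the track: R_lower = x·R_p = 19.10 Ω, R_upper = (1−x)·R_p = 6.401 Ω.
R_L loads the lower segment: effective lower R = 17.17 Ω.
Loaded-divider output: V_out = 42.7 × 0.7285 = 31.11 V.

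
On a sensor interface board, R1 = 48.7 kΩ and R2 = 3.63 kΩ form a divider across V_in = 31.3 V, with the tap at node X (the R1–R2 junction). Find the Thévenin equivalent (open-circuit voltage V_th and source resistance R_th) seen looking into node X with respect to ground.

V_th ≈ 2.17 V, R_th ≈ 3.38 kΩ

V_th is the unloaded tap voltage: V_in · R2/(R1+R2) = 31.3 × 0.06937 = 2.171 V.
Zeroing V_in shorts the top of R1 to ground, so R_th = R1 ‖ R2 = 3.378 kΩ.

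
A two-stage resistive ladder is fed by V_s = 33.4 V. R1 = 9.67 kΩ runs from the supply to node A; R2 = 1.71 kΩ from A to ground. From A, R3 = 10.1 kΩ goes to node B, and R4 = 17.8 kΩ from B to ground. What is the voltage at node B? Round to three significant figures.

V_B ≈ 3.04 V

Node A sees R2 in parallel with the series input of stage 2, R3 + R4 = 27.90 kΩ.
R2 ‖ (R3+R4) = 1.611 kΩ.
First divider: V_A = V_s · 1.611/(9.67 + 1.611) = 4.770 V.
Stage 2 is unloaded, so V_B = V_A · R4/(R3+R4) = 4.770 × 17.8/27.90 = 3.043 V.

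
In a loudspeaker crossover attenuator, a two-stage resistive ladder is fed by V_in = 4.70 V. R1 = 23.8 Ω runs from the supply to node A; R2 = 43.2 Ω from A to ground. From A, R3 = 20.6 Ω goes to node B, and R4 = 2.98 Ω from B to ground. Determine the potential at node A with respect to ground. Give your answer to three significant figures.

V_A ≈ 1.84 V

The second stage (R3 + R4 = 23.58 Ω) loads node A in parallel with R2.
R2 ‖ (R3+R4) = 15.25 Ω.
First divider: V_A = V_in · 15.25/(23.8 + 15.25) = 1.836 V.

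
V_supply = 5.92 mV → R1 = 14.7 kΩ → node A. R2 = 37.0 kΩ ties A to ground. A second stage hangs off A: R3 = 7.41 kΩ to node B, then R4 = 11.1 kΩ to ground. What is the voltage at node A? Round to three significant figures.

The second stage (R3 + R4 = 18.51 kΩ) loads node A in parallel with R2.
Effective lower resistance at A: R2 ‖ 18.51 = 12.34 kΩ.
V_A = 5.92 × 12.34/(14.7 + 12.34) = 2.701 mV.

V_A ≈ 2.70 mV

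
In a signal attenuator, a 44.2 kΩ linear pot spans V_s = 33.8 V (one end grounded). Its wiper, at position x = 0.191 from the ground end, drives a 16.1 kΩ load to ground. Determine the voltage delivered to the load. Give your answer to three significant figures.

V_out ≈ 4.53 V

Lower segment x·R_p = 8.442 kΩ; upper segment (1−x)·R_p = 35.76 kΩ.
R_L loads the lower segment: effective lower R = 5.538 kΩ.
V_out = 33.8 × 5.538/(35.76 + 5.538) = 4.533 V.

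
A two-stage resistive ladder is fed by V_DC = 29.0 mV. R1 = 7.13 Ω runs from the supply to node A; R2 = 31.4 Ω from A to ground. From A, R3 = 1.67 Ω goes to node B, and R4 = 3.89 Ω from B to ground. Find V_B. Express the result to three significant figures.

V_B ≈ 8.09 mV

The second stage (R3 + R4 = 5.560 Ω) loads node A in parallel with R2.
Effective lower resistance at A: R2 ‖ 5.560 = 4.724 Ω.
So V_A = 29.0 × 0.3985 = 11.56 mV.
Then the unloaded second divider: V_B = V_A × R4/(R3+R4) = 11.56 × 0.6996 = 8.085 mV.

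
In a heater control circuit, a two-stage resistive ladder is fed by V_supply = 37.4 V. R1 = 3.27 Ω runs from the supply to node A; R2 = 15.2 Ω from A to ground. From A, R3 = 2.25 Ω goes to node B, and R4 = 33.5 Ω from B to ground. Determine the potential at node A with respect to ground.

V_A ≈ 28.6 V

Node A sees R2 in parallel with the series input of stage 2, R3 + R4 = 35.75 Ω.
R2 ‖ (R3+R4) = 10.67 Ω.
V_A = 37.4 × 10.67/(3.27 + 10.67) = 28.62 V.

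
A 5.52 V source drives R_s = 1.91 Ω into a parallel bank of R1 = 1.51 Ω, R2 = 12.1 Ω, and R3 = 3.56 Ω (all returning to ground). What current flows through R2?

I ≈ 0.154 A

Equivalent of the parallel group: R_p = 0.9749 Ω.
V_A = 5.52 × 0.9749/2.885 = 1.865 V.
I(R2) = V_A / R2 = 1.865/12.1 = 0.1542 A.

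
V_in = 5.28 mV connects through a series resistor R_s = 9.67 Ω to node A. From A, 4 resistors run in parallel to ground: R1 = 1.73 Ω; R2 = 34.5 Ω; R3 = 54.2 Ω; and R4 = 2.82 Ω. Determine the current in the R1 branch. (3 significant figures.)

Equivalent of the parallel group: R_p = 1.020 Ω.
V_A = 5.28 × 1.020/10.69 = 0.5039 mV.
Branch current I = V_A/R1 = 0.5039/1.73 = 0.2913 mA.
(Check via current divider: I_total = 0.4939 mA; share G_k/ΣG = 0.5898 → same result.)

I ≈ 0.291 mA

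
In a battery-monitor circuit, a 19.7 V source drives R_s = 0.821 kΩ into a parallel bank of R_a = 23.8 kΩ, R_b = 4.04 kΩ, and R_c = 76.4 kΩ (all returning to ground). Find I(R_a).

Combine the parallel branches: R_p = (1/23.8 + 1/4.04 + 1/76.4)⁻¹ = 3.304 kΩ.
Node voltage V_A = V_in · R_p/(R_s + R_p) = 19.7 × 0.8010 = 15.78 V.
I(R_a) = V_A / R_a = 15.78/23.8 = 0.6630 mA.

I ≈ 0.663 mA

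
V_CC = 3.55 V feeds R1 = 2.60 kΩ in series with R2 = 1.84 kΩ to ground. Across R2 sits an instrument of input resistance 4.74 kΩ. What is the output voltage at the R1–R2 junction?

First combine the lower leg with the load: R2 ‖ R_L = 1.325 kΩ.
Then V_out = V_CC · R2'/(R1 + R2') = 3.55 × 1.325/3.925 = 1.199 V.

V_out ≈ 1.20 V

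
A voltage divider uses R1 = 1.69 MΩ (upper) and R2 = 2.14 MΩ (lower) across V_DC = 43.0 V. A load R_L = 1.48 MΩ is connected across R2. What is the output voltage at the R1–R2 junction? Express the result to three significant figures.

The load sits in parallel with R2, giving an effective lower resistance R2' = R2·R_L/(R2+R_L) = 0.8749 MΩ.
Voltage divider with the loaded lower leg: V_out = 43.0 × 0.8749/(1.69 + 0.8749) = 43.0 × 0.3411 = 14.67 V.

V_out ≈ 14.7 V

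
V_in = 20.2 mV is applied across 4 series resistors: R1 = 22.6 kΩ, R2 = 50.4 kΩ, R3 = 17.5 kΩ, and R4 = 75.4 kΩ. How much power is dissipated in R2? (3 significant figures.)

P ≈ 0.747 nW

ΣR = 165.9 kΩ → I = 20.2/165.9 = 0.1218 µA.
V(R2) = I·R = 6.137 mV; P = V·I = 6.137 × 0.1218 = 0.7472 nW.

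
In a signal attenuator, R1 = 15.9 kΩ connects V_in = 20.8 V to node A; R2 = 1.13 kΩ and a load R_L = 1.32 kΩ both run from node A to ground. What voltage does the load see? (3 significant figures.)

V_out ≈ 0.767 V

The load sits in parallel with R2, giving an effective lower resistance R2' = R2·R_L/(R2+R_L) = 0.6088 kΩ.
Voltage divider with the loaded lower leg: V_out = 20.8 × 0.6088/(15.9 + 0.6088) = 20.8 × 0.03688 = 0.7671 V.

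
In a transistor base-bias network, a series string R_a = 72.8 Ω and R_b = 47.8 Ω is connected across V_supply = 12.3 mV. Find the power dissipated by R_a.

P ≈ 0.757 µW

Series current I = V_supply/ΣR = 12.3/120.6 = 0.1020 mA.
P = I²R = 0.01040 × 72.8 = 0.7573 µW.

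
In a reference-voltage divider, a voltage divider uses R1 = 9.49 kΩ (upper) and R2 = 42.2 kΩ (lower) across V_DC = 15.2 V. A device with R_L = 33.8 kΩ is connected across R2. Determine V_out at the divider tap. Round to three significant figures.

V_out ≈ 10.1 V

The load sits in parallel with R2, giving an effective lower resistance R2' = R2·R_L/(R2+R_L) = 18.77 kΩ.
Then V_out = V_DC · R2'/(R1 + R2') = 15.2 × 18.77/28.26 = 10.10 V.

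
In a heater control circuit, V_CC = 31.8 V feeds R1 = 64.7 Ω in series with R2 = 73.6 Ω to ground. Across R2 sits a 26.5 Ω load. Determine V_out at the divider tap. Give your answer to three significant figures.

V_out ≈ 7.36 V

First combine the lower leg with the load: R2 ‖ R_L = 19.48 Ω.
Now apply the divider: V_out = 31.8 × 0.2315 = 7.360 V.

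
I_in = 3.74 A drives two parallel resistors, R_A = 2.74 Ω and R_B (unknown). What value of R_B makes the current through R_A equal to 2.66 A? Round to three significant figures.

R_B ≈ 6.75 Ω

In a two-way split, I_A/I_in = R_B/(R_A + R_B).
With f = 0.7112, R_B = R_A · f/(1−f) = 2.74 × 2.463 = 6.749 Ω.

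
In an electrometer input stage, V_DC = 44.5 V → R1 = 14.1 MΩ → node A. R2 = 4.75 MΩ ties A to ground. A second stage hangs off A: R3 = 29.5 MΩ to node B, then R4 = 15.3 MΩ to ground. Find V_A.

V_A ≈ 10.4 V

Node A sees R2 in parallel with the series input of stage 2, R3 + R4 = 44.80 MΩ.
Effective lower resistance at A: R2 ‖ 44.80 = 4.295 MΩ.
So V_A = 44.5 × 0.2335 = 10.39 V.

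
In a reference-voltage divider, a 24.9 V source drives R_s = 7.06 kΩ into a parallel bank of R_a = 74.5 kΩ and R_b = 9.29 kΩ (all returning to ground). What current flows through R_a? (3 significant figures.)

Combine the parallel branches: R_p = (1/74.5 + 1/9.29)⁻¹ = 8.260 kΩ.
Node voltage V_A = V_supply · R_p/(R_s + R_p) = 24.9 × 0.5392 = 13.43 V.
Branch current I = V_A/R_a = 13.43/74.5 = 0.1802 mA.
(Equivalently: I_total = 1.625 mA, then current-divider fraction G_k/ΣG = 0.1109.)

I ≈ 0.180 mA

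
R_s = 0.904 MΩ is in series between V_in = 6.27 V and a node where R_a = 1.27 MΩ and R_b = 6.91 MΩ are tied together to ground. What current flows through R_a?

Equivalent of the parallel group: R_p = 1.073 MΩ.
V_A by voltage divider: V_A = 6.27 × 1.073/(0.904 + 1.073) = 3.403 V.
Branch current I = V_A/R_a = 3.403/1.27 = 2.679 µA.

I ≈ 2.68 µA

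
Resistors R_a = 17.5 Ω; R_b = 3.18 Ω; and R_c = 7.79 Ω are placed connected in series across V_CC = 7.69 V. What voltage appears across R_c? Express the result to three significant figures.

V ≈ 2.10 V

ΣR = 17.5 + 3.18 + 7.79 = 28.47 Ω.
V = V_CC · R/ΣR = 7.69 × 0.2736 = 2.104 V.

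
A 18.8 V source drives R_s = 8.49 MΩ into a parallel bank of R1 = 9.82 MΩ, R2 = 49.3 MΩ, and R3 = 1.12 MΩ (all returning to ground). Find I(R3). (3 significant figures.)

I ≈ 1.75 µA

Equivalent of the parallel group: R_p = 0.9852 MΩ.
V_A by voltage divider: V_A = 18.8 × 0.9852/(8.49 + 0.9852) = 1.955 V.
I(R3) = V_A / R3 = 1.955/1.12 = 1.745 µA.
(Check via current divider: I_total = 1.984 µA; share G_k/ΣG = 0.8797 → same result.)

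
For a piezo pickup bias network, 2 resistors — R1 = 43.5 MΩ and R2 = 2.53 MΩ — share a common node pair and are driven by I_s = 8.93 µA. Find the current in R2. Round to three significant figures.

Two-branch current divider: I_k = I_s · R_other/(R_1 + R_2).
So I = 8.93 × 43.5/46.03 = 8.439 µA.

I ≈ 8.44 µA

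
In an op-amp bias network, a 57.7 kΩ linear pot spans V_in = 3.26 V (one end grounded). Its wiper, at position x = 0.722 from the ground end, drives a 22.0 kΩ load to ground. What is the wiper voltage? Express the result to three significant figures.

The pot divides into 16.04 kΩ above the wiper and 41.66 kΩ below.
Lower segment in parallel with the load: 41.66 ‖ 22.0 = 14.40 kΩ.
Then V_out = V_in · 14.40/(16.04 + 14.40) = 1.542 V.
(Unloaded: V_out = x·V_in = 2.35 V.)

V_out ≈ 1.54 V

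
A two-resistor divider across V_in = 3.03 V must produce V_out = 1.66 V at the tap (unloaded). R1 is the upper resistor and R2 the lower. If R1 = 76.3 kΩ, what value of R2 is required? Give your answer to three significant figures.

The divider ratio is R2/(R1+R2) = 1.66/3.03 = 0.5479.
Rearranging, R2 = R1·k/(1−k) = 76.3 × 1.212 = 92.45 kΩ.

R2 ≈ 92.5 kΩ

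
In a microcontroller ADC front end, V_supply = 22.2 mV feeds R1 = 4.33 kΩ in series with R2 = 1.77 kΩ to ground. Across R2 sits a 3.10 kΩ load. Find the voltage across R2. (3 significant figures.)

First combine the lower leg with the load: R2 ‖ R_L = 1.127 kΩ.
Then V_out = V_supply · R2'/(R1 + R2') = 22.2 × 1.127/5.457 = 4.584 mV.

V_out ≈ 4.58 mV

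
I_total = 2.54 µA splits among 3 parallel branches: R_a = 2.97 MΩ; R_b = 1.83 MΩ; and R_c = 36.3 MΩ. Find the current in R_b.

I ≈ 1.52 µA

Total conductance ΣG = 1/2.97 + 1/1.83 + 1/36.3 = 0.9107 (units of 1/MΩ).
Current divider: I(R_b) = I_total · G_k/ΣG = 2.54 × (0.5464/0.9107) = 2.54 × 0.6000 = 1.524 µA.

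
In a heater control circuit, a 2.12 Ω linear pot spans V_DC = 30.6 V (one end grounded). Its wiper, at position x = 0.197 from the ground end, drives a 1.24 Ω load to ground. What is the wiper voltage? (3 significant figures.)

V_out ≈ 4.74 V

Lower segment x·R_p = 0.4176 Ω; upper segment (1−x)·R_p = 1.702 Ω.
(x·R_p) ‖ R_L = 0.3124 Ω.
Then V_out = V_DC · 0.3124/(1.702 + 0.3124) = 4.745 V.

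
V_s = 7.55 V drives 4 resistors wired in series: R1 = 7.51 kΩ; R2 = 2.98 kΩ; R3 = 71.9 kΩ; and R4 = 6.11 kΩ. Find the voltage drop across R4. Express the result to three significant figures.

ΣR = 7.51 + 2.98 + 71.9 + 6.11 = 88.50 kΩ.
Voltage divider: V = V_s · (6.110 / 88.50) = 7.55 × 0.06904 = 0.5212 V.

V ≈ 0.521 V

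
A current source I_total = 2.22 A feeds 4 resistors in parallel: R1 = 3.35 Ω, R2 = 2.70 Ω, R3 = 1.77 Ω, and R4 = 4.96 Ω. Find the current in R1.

Total conductance ΣG = 1/3.35 + 1/2.70 + 1/1.77 + 1/4.96 = 1.435 (units of 1/Ω).
R1 takes the fraction G_k/ΣG = 0.2985/1.435 = 0.2080, so I = 2.22 × 0.2080 = 0.4617 A.

I ≈ 0.462 A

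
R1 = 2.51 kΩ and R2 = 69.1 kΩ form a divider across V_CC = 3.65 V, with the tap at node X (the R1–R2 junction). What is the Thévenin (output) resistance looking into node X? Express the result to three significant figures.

R_th ≈ 2.42 kΩ

With V_CC suppressed (replaced by a short), R_th = R1 ‖ R2 = (2.510 × 69.1)/(2.510 + 69.1) = 2.422 kΩ.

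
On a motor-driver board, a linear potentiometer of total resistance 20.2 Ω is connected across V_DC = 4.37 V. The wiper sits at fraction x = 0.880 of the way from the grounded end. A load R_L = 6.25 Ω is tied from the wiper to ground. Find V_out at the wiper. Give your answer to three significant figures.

V_out ≈ 2.87 V

Split the track: R_lower = x·R_p = 17.78 Ω, R_upper = (1−x)·R_p = 2.424 Ω.
Lower segment in parallel with the load: 17.78 ‖ 6.25 = 4.624 Ω.
Loaded-divider output: V_out = 4.37 × 0.6561 = 2.867 V.
(Unloaded: V_out = x·V_DC = 3.85 V.)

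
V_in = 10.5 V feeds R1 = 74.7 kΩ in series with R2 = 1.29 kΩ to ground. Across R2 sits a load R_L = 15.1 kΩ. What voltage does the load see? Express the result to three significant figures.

V_out ≈ 0.164 V

R2 ‖ R_L = (1.29 × 15.1)/(1.29 + 15.1) = 1.188 kΩ.
Now apply the divider: V_out = 10.5 × 0.01566 = 0.1644 V.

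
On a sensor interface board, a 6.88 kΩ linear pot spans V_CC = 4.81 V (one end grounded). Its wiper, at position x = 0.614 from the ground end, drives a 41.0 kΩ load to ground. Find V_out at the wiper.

V_out ≈ 2.84 V

The pot divides into 2.656 kΩ above the wiper and 4.224 kΩ below.
Lower segment in parallel with the load: 4.224 ‖ 41.0 = 3.830 kΩ.
V_out = 4.81 × 3.830/(2.656 + 3.830) = 2.840 V.
(Unloaded: V_out = x·V_CC = 2.95 V.)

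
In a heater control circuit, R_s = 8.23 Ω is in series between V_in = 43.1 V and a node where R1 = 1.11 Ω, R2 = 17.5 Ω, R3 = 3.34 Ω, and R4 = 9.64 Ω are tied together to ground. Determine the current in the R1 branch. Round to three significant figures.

Parallel bank: R_p = 1/(1/1.11 + 1/17.5 + 1/3.34 + 1/9.64) = 0.7347 Ω.
V_A = 43.1 × 0.7347/8.965 = 3.532 V.
Branch current I = V_A/R1 = 3.532/1.11 = 3.182 A.

I ≈ 3.18 A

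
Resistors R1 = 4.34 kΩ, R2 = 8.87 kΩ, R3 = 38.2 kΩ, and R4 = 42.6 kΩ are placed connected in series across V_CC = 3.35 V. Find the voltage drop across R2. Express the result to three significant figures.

Total series resistance ΣR = 4.34 + 8.87 + 38.2 + 42.6 = 94.01 kΩ.
By the voltage-divider rule, V = 3.35 × 8.870/94.01 = 0.3161 V.

V ≈ 0.316 V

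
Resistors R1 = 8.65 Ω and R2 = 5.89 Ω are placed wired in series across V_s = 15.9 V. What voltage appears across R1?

Series total: ΣR = 8.65 + 5.89 = 14.54 Ω.
V = V_s · R/ΣR = 15.9 × 0.5949 = 9.459 V.

V ≈ 9.46 V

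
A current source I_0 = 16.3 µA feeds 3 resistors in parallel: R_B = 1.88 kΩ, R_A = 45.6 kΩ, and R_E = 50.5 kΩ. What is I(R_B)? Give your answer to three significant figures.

Total conductance ΣG = 1/1.88 + 1/45.6 + 1/50.5 = 0.5736 (units of 1/kΩ).
R_B takes the fraction G_k/ΣG = 0.5319/0.5736 = 0.9273, so I = 16.3 × 0.9273 = 15.11 µA.

I ≈ 15.1 µA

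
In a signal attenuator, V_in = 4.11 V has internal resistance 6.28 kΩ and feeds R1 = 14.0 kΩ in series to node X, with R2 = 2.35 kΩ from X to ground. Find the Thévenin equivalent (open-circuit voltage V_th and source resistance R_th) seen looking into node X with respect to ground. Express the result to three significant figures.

V_th ≈ 0.427 V, R_th ≈ 2.11 kΩ

R1' = 6.28 + 14.0 = 20.28 kΩ (source resistance + R1).
Open-circuit (no load on X): V_th = V_in · R2/(R1' + R2) = 4.11 × 2.35/(20.28 + 2.35) = 0.4268 V.
Looking into X with the source shorted: R_th = R1'·R2/(R1'+R2) = 20.28 × 2.35/22.63 = 2.106 kΩ.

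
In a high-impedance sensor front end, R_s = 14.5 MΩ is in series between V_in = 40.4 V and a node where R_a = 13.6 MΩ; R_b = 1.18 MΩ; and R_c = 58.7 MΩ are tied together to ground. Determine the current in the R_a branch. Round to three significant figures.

I ≈ 0.203 µA

Parallel bank: R_p = 1/(1/13.6 + 1/1.18 + 1/58.7) = 1.066 MΩ.
V_A by voltage divider: V_A = 40.4 × 1.066/(14.5 + 1.066) = 2.767 V.
I(R_a) = V_A / R_a = 2.767/13.6 = 0.2034 µA.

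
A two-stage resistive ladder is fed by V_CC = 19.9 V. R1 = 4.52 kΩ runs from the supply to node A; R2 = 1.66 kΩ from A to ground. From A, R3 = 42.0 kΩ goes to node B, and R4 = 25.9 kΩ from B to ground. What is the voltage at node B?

Looking into the second stage from A: R3 + R4 = 67.90 kΩ appears in parallel with R2.
R2 ‖ (R3+R4) = 1.620 kΩ.
V_A = 19.9 × 1.620/(4.52 + 1.620) = 5.251 V.
Stage 2 is unloaded, so V_B = V_A · R4/(R3+R4) = 5.251 × 25.9/67.90 = 2.003 V.

V_B ≈ 2.00 V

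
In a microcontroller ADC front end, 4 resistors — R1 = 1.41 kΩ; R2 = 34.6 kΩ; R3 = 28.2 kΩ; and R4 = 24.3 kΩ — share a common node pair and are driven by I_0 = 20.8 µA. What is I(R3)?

I ≈ 0.905 µA

ΣG = 1/1.41 + 1/34.6 + 1/28.2 + 1/24.3 = 0.8147.
By the current-divider rule, I = I_0 · G_k/ΣG = 20.8 × 0.04352 = 0.9053 µA.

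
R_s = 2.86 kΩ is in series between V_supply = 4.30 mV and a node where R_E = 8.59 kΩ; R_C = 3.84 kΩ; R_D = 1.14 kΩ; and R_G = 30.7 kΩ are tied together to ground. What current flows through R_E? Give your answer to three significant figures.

Parallel bank: R_p = 1/(1/8.59 + 1/3.84 + 1/1.14 + 1/30.7) = 0.7772 kΩ.
V_A = 4.30 × 0.7772/3.637 = 0.9189 mV.
I(R_E) = V_A / R_E = 0.9189/8.59 = 0.1070 µA.
(Check via current divider: I_total = 1.182 µA; share G_k/ΣG = 0.09048 → same result.)

I ≈ 0.107 µA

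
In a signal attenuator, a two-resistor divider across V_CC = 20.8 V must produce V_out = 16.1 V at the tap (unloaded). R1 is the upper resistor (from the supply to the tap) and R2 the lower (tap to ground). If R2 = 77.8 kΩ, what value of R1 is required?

R1 ≈ 22.7 kΩ

The divider ratio is R2/(R1+R2) = 16.1/20.8 = 0.7740.
R1 = R2·(1/k − 1) = 77.8 × 0.2919 = 22.71 kΩ.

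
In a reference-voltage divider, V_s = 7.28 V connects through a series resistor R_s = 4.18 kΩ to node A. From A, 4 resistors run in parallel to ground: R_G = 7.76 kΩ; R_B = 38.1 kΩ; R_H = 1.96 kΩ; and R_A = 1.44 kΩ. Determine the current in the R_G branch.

I ≈ 0.140 mA

Combine the parallel branches: R_p = (1/7.76 + 1/38.1 + 1/1.96 + 1/1.44)⁻¹ = 0.7354 kΩ.
V_A = 7.28 × 0.7354/4.915 = 1.089 V.
Branch current I = V_A/R_G = 1.089/7.76 = 0.1404 mA.
(Check via current divider: I_total = 1.481 mA; share G_k/ΣG = 0.09477 → same result.)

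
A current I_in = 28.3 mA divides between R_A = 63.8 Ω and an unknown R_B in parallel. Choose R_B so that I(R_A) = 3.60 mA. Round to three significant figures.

R_B ≈ 9.30 Ω

Two-branch current divider: I_A = I_in · R_B/(R_A + R_B).
3.60/28.3 = R_B/(R_A + R_B) → R_B = R_A · (0.1272)/(1 − 0.1272) = 63.8 × 0.1457 = 9.299 Ω.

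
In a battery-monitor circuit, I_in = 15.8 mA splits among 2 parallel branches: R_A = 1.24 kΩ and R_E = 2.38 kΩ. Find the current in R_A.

I ≈ 10.4 mA

Two-branch current divider: I_k = I_in · R_other/(R_1 + R_2).
I(R_A) = 15.8 × 2.38/(1.24 + 2.38) = 15.8 × 0.6575 = 10.39 mA.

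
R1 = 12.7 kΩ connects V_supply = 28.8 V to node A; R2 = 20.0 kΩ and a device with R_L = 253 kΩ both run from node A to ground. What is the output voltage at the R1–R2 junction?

The load sits in parallel with R2, giving an effective lower resistance R2' = R2·R_L/(R2+R_L) = 18.53 kΩ.
Now apply the divider: V_out = 28.8 × 0.5934 = 17.09 V.

V_out ≈ 17.1 V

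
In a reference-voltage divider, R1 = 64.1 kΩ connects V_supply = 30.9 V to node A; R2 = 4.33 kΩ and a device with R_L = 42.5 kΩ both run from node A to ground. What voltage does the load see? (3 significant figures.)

First combine the lower leg with the load: R2 ‖ R_L = 3.930 kΩ.
Voltage divider with the loaded lower leg: V_out = 30.9 × 3.930/(64.1 + 3.930) = 30.9 × 0.05776 = 1.785 V.

V_out ≈ 1.78 V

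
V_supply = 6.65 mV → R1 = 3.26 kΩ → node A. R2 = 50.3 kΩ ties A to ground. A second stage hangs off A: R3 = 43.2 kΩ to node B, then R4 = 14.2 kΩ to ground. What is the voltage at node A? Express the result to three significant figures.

Looking into the second stage from A: R3 + R4 = 57.40 kΩ appears in parallel with R2.
Effective lower resistance at A: R2 ‖ 57.40 = 26.81 kΩ.
So V_A = 6.65 × 0.8916 = 5.929 mV.

V_A ≈ 5.93 mV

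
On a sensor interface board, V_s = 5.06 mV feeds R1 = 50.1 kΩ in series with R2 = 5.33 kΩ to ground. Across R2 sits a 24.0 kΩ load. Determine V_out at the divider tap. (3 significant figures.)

The load sits in parallel with R2, giving an effective lower resistance R2' = R2·R_L/(R2+R_L) = 4.361 kΩ.
Then V_out = V_s · R2'/(R1 + R2') = 5.06 × 4.361/54.46 = 0.4052 mV.
(Unloaded it would be 0.487 mV; the load pulls it down.)

V_out ≈ 0.405 mV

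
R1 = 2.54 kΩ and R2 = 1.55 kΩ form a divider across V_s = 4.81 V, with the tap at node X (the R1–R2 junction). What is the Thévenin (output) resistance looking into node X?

Zeroing V_s shorts the top of R1 to ground, so R_th = R1 ‖ R2 = 0.9626 kΩ.

R_th ≈ 0.963 kΩ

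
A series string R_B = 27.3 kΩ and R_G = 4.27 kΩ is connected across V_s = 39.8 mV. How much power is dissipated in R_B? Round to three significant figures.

The common current is I = 39.8/31.57 = 1.261 µA.
P(R_B) = I²·R_B = (1.261)² × 27.3 = 43.39 nW.

P ≈ 43.4 nW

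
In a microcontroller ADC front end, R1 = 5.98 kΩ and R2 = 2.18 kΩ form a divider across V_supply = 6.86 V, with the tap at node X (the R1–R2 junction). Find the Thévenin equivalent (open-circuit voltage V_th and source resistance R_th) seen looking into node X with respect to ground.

V_th ≈ 1.83 V, R_th ≈ 1.60 kΩ

With X open, the divider is unloaded: V_th = 6.86 × 2.18/8.160 = 1.833 V.
Zeroing V_supply shorts the top of R1 to ground, so R_th = R1 ‖ R2 = 1.598 kΩ.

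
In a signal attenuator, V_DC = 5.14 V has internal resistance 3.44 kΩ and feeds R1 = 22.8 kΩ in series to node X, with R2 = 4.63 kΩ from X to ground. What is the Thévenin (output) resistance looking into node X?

R1' = 3.44 + 22.8 = 26.24 kΩ (source resistance + R1).
Looking into X with the source shorted: R_th = R1'·R2/(R1'+R2) = 26.24 × 4.63/30.87 = 3.936 kΩ.

R_th ≈ 3.94 kΩ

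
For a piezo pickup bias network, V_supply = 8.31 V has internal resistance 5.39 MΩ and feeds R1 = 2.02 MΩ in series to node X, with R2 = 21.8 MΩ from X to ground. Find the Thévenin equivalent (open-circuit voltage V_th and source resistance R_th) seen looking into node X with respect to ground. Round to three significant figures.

R1' = 5.39 + 2.02 = 7.410 MΩ (source resistance + R1).
V_th is the unloaded tap voltage: V_supply · R2/(R1'+R2) = 8.31 × 0.7463 = 6.202 V.
With V_supply suppressed (replaced by a short), R_th = R1' ‖ R2 = (7.410 × 21.8)/(7.410 + 21.8) = 5.530 MΩ.

V_th ≈ 6.20 V, R_th ≈ 5.53 MΩ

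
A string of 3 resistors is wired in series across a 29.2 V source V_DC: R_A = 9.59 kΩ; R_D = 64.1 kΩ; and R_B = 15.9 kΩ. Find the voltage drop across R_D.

Series total: ΣR = 9.59 + 64.1 + 15.9 = 89.59 kΩ.
Voltage divider: V = V_DC · (64.10 / 89.59) = 29.2 × 0.7155 = 20.89 V.

V ≈ 20.9 V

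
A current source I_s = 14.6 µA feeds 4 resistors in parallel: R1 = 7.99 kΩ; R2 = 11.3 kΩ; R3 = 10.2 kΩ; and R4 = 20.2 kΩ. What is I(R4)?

Total conductance ΣG = 1/7.99 + 1/11.3 + 1/10.2 + 1/20.2 = 0.3612 (units of 1/kΩ).
R4 takes the fraction G_k/ΣG = 0.04950/0.3612 = 0.1371, so I = 14.6 × 0.1371 = 2.001 µA.

I ≈ 2.00 µA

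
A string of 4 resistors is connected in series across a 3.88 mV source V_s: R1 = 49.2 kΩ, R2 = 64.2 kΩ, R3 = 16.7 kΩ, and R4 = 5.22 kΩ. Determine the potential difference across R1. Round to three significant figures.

Series total: ΣR = 49.2 + 64.2 + 16.7 + 5.22 = 135.3 kΩ.
By the voltage-divider rule, V = 3.88 × 49.20/135.3 = 1.411 mV.

V ≈ 1.41 mV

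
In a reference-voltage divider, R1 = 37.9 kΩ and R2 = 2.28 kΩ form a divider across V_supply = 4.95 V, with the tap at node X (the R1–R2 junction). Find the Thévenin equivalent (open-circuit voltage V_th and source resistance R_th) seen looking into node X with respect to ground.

V_th ≈ 0.281 V, R_th ≈ 2.15 kΩ

V_th is the unloaded tap voltage: V_supply · R2/(R1+R2) = 4.95 × 0.05674 = 0.2809 V.
Zeroing V_supply shorts the top of R1 to ground, so R_th = R1 ‖ R2 = 2.151 kΩ.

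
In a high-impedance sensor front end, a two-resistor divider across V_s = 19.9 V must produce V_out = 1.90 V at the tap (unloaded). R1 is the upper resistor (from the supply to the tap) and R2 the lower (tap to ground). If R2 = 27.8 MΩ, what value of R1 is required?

Required fraction k = V_out/V_s = 0.09548.
Rearranging, R1 = R2·(1−k)/k = 27.8 × 9.474 = 263.4 MΩ.

R1 ≈ 263 MΩ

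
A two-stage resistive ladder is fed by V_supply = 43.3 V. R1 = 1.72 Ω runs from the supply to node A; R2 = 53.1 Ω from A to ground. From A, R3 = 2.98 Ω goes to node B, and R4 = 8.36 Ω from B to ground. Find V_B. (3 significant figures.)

V_B ≈ 27.0 V

Node A sees R2 in parallel with the series input of stage 2, R3 + R4 = 11.34 Ω.
R2 ‖ (R3+R4) = 9.344 Ω.
V_A = 43.3 × 9.344/(1.72 + 9.344) = 36.57 V.
Stage 2 is unloaded, so V_B = V_A · R4/(R3+R4) = 36.57 × 8.36/11.34 = 26.96 V.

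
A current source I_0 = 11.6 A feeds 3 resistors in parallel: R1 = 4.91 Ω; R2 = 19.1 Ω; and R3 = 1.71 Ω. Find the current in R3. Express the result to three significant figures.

I ≈ 8.07 A

Total conductance ΣG = 1/4.91 + 1/19.1 + 1/1.71 = 0.8408 (units of 1/Ω).
By the current-divider rule, I = I_0 · G_k/ΣG = 11.6 × 0.6955 = 8.068 A.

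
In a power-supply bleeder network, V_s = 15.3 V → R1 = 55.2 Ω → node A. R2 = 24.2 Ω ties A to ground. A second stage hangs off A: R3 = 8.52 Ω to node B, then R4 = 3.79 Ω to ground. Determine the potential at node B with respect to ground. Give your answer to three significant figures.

V_B ≈ 0.607 V

Node A sees R2 in parallel with the series input of stage 2, R3 + R4 = 12.31 Ω.
R2 ‖ (R3+R4) = 8.159 Ω.
So V_A = 15.3 × 0.1288 = 1.970 V.
V_B = V_A × 0.3079 = 0.6066 V.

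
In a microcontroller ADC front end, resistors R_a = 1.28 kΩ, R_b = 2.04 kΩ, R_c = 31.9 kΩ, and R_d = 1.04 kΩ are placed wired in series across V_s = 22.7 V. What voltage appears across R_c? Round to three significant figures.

V ≈ 20.0 V

ΣR = 1.28 + 2.04 + 31.9 + 1.04 = 36.26 kΩ.
By the voltage-divider rule, V = 22.7 × 31.90/36.26 = 19.97 V.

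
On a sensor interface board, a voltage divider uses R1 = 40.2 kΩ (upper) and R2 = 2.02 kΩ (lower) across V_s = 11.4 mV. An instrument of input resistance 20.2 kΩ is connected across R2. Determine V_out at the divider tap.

The load sits in parallel with R2, giving an effective lower resistance R2' = R2·R_L/(R2+R_L) = 1.836 kΩ.
Voltage divider with the loaded lower leg: V_out = 11.4 × 1.836/(40.2 + 1.836) = 11.4 × 0.04369 = 0.4980 mV.
(Unloaded it would be 0.545 mV; the load pulls it down.)

V_out ≈ 0.498 mV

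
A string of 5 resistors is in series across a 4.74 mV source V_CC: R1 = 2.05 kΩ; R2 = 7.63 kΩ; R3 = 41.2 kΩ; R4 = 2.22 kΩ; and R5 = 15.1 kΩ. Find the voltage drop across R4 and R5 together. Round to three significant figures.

V ≈ 1.20 mV

ΣR = 2.05 + 7.63 + 41.2 + 2.22 + 15.1 = 68.20 kΩ.
R_{R4..R5} = 2.22 + 15.1 = 17.32 kΩ.
Voltage divider: V = V_CC · (17.32 / 68.20) = 4.74 × 0.2540 = 1.204 mV.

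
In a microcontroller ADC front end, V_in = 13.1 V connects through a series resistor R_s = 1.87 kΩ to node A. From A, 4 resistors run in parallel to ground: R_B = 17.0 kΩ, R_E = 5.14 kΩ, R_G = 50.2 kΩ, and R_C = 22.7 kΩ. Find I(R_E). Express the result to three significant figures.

Combine the parallel branches: R_p = (1/17.0 + 1/5.14 + 1/50.2 + 1/22.7)⁻¹ = 3.151 kΩ.
V_A by voltage divider: V_A = 13.1 × 3.151/(1.87 + 3.151) = 8.221 V.
I(R_E) = V_A / R_E = 8.221/5.14 = 1.599 mA.
(Check via current divider: I_total = 2.609 mA; share G_k/ΣG = 0.6131 → same result.)

I ≈ 1.60 mA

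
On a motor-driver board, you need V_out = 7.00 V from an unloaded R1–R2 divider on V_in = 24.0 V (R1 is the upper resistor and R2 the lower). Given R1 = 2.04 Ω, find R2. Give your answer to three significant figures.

R2 ≈ 0.840 Ω

V_out/V_in = R2/(R1+R2) = 0.2917.
Rearranging, R2 = R1·k/(1−k) = 2.04 × 0.4118 = 0.8400 Ω.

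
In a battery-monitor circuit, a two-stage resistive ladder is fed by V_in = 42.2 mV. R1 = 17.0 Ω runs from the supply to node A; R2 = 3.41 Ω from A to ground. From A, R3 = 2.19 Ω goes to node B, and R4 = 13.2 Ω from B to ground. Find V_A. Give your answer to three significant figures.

V_A ≈ 5.95 mV

The second stage (R3 + R4 = 15.39 Ω) loads node A in parallel with R2.
R2 ‖ (R3+R4) = 2.791 Ω.
So V_A = 42.2 × 0.1410 = 5.952 mV.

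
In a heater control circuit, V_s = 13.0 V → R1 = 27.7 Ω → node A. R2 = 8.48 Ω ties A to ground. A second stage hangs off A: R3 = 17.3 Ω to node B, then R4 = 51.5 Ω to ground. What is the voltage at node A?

V_A ≈ 2.78 V

Node A sees R2 in parallel with the series input of stage 2, R3 + R4 = 68.80 Ω.
Effective lower resistance at A: R2 ‖ 68.80 = 7.549 Ω.
So V_A = 13.0 × 0.2142 = 2.784 V.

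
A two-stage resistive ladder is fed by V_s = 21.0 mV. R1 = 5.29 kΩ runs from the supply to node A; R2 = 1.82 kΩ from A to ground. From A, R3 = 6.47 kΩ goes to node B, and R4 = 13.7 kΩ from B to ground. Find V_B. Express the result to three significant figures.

V_B ≈ 3.42 mV

Looking into the second stage from A: R3 + R4 = 20.17 kΩ appears in parallel with R2.
R2 ‖ (R3+R4) = 1.669 kΩ.
So V_A = 21.0 × 0.2399 = 5.037 mV.
Then the unloaded second divider: V_B = V_A × R4/(R3+R4) = 5.037 × 0.6792 = 3.421 mV.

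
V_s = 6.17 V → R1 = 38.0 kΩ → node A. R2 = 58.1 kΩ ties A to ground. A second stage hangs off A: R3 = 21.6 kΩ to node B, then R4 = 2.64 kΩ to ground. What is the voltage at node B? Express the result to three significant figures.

V_B ≈ 0.209 V

Node A sees R2 in parallel with the series input of stage 2, R3 + R4 = 24.24 kΩ.
Effective lower resistance at A: R2 ‖ 24.24 = 17.10 kΩ.
V_A = 6.17 × 17.10/(38.0 + 17.10) = 1.915 V.
Then the unloaded second divider: V_B = V_A × R4/(R3+R4) = 1.915 × 0.1089 = 0.2086 V.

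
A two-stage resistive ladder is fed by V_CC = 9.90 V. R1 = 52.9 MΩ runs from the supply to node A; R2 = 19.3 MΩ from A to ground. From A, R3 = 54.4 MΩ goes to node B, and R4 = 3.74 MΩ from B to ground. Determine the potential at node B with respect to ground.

The second stage (R3 + R4 = 58.14 MΩ) loads node A in parallel with R2.
Effective lower resistance at A: R2 ‖ 58.14 = 14.49 MΩ.
So V_A = 9.90 × 0.2150 = 2.129 V.
V_B = V_A × 0.06433 = 0.1369 V.

V_B ≈ 0.137 V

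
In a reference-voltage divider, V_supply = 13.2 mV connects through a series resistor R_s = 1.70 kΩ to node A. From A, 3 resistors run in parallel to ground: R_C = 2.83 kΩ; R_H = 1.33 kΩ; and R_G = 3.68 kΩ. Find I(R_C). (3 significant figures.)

Combine the parallel branches: R_p = (1/2.83 + 1/1.33 + 1/3.68)⁻¹ = 0.7262 kΩ.
Node voltage V_A = V_supply · R_p/(R_s + R_p) = 13.2 × 0.2993 = 3.951 mV.
I(R_C) = V_A / R_C = 3.951/2.83 = 1.396 µA.
(Equivalently: I_total = 5.441 µA, then current-divider fraction G_k/ΣG = 0.2566.)

I ≈ 1.40 µA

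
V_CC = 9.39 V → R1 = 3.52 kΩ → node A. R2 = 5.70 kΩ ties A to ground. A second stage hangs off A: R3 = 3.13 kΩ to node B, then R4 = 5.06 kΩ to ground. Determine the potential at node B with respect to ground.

V_B ≈ 2.83 V

The second stage (R3 + R4 = 8.190 kΩ) loads node A in parallel with R2.
R2 ‖ (R3+R4) = 3.361 kΩ.
First divider: V_A = V_CC · 3.361/(3.52 + 3.361) = 4.586 V.
Stage 2 is unloaded, so V_B = V_A · R4/(R3+R4) = 4.586 × 5.06/8.190 = 2.834 V.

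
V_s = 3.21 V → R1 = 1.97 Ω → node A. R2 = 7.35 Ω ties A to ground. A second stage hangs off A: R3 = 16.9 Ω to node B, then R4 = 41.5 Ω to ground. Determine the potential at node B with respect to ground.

Node A sees R2 in parallel with the series input of stage 2, R3 + R4 = 58.40 Ω.
Effective lower resistance at A: R2 ‖ 58.40 = 6.528 Ω.
V_A = 3.21 × 6.528/(1.97 + 6.528) = 2.466 V.
Stage 2 is unloaded, so V_B = V_A · R4/(R3+R4) = 2.466 × 41.5/58.40 = 1.752 V.

V_B ≈ 1.75 V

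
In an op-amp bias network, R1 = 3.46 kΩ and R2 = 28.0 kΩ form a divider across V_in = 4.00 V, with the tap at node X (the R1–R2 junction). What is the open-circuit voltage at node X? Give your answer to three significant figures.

V_th ≈ 3.56 V

V_th is the unloaded tap voltage: V_in · R2/(R1+R2) = 4.00 × 0.8900 = 3.560 V.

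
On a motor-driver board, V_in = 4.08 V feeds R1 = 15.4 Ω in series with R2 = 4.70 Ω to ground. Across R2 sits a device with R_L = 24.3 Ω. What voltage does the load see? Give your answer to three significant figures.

First combine the lower leg with the load: R2 ‖ R_L = 3.938 Ω.
Voltage divider with the loaded lower leg: V_out = 4.08 × 3.938/(15.4 + 3.938) = 4.08 × 0.2037 = 0.8309 V.
(Unloaded it would be 0.954 V; the load pulls it down.)

V_out ≈ 0.831 V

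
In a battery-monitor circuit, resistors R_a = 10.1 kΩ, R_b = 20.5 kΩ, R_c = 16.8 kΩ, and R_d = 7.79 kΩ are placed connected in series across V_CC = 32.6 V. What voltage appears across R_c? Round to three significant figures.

Total series resistance ΣR = 10.1 + 20.5 + 16.8 + 7.79 = 55.19 kΩ.
Voltage divider: V = V_CC · (16.80 / 55.19) = 32.6 × 0.3044 = 9.924 V.

V ≈ 9.92 V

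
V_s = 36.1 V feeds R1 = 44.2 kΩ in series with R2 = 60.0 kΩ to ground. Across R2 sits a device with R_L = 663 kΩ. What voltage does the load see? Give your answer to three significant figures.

V_out ≈ 20.0 V

R2 ‖ R_L = (60.0 × 663)/(60.0 + 663) = 55.02 kΩ.
Now apply the divider: V_out = 36.1 × 0.5545 = 20.02 V.
(Unloaded it would be 20.8 V; the load pulls it down.)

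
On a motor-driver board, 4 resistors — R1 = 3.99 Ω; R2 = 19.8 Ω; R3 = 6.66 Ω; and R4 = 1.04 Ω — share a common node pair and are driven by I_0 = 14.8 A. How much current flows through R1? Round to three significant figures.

Total conductance ΣG = 1/3.99 + 1/19.8 + 1/6.66 + 1/1.04 = 1.413 (units of 1/Ω).
By the current-divider rule, I = I_0 · G_k/ΣG = 14.8 × 0.1774 = 2.625 A.

I ≈ 2.63 A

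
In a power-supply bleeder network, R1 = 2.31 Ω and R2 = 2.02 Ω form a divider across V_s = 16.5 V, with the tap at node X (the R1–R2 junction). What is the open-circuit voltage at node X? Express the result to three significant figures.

With X open, the divider is unloaded: V_th = 16.5 × 2.02/4.330 = 7.697 V.

V_th ≈ 7.70 V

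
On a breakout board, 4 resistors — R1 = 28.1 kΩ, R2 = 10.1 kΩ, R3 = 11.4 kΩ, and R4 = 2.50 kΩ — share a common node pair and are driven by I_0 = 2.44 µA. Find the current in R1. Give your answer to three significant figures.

ΣG = 1/28.1 + 1/10.1 + 1/11.4 + 1/2.50 = 0.6223.
R1 takes the fraction G_k/ΣG = 0.03559/0.6223 = 0.05719, so I = 2.44 × 0.05719 = 0.1395 µA.

I ≈ 0.140 µA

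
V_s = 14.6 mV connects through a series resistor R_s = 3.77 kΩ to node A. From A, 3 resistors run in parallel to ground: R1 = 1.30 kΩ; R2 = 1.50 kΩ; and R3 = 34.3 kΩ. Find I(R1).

I ≈ 1.72 µA

Equivalent of the parallel group: R_p = 0.6826 kΩ.
Node voltage V_A = V_s · R_p/(R_s + R_p) = 14.6 × 0.1533 = 2.238 mV.
Branch current I = V_A/R1 = 2.238/1.30 = 1.722 µA.
(Check via current divider: I_total = 3.279 µA; share G_k/ΣG = 0.5251 → same result.)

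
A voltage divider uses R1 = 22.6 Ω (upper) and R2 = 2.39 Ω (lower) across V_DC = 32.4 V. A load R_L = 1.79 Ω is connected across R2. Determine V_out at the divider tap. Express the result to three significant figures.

R2 ‖ R_L = (2.39 × 1.79)/(2.39 + 1.79) = 1.023 Ω.
Then V_out = V_DC · R2'/(R1 + R2') = 32.4 × 1.023/23.62 = 1.404 V.

V_out ≈ 1.40 V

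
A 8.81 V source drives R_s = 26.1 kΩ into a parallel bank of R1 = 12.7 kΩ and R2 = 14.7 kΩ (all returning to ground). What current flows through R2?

I ≈ 0.124 mA

Parallel bank: R_p = 1/(1/12.7 + 1/14.7) = 6.814 kΩ.
Node voltage V_A = V_in · R_p/(R_s + R_p) = 8.81 × 0.2070 = 1.824 V.
I(R2) = V_A / R2 = 1.824/14.7 = 0.1241 mA.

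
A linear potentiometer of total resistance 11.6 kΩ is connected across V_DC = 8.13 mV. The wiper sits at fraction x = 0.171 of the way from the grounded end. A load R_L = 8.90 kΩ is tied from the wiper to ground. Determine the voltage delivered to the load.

V_out ≈ 1.17 mV

The pot divides into 9.616 kΩ above the wiper and 1.984 kΩ below.
R_L loads the lower segment: effective lower R = 1.622 kΩ.
Loaded-divider output: V_out = 8.13 × 0.1443 = 1.173 mV.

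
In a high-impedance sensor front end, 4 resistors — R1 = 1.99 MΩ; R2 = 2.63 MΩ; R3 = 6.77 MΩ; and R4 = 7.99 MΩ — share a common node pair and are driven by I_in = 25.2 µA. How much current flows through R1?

ΣG = 1/1.99 + 1/2.63 + 1/6.77 + 1/7.99 = 1.156.
By the current-divider rule, I = I_in · G_k/ΣG = 25.2 × 0.4348 = 10.96 µA.

I ≈ 11.0 µA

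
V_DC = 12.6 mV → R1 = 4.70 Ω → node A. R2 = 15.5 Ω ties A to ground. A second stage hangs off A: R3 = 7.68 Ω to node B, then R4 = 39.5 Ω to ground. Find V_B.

V_B ≈ 7.52 mV

The second stage (R3 + R4 = 47.18 Ω) loads node A in parallel with R2.
R2 ‖ (R3+R4) = 11.67 Ω.
V_A = 12.6 × 11.67/(4.70 + 11.67) = 8.982 mV.
Stage 2 is unloaded, so V_B = V_A · R4/(R3+R4) = 8.982 × 39.5/47.18 = 7.520 mV.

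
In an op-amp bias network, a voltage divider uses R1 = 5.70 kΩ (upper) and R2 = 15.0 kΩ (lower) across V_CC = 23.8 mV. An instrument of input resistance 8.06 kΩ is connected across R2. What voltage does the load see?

First combine the lower leg with the load: R2 ‖ R_L = 5.243 kΩ.
Now apply the divider: V_out = 23.8 × 0.4791 = 11.40 mV.

V_out ≈ 11.4 mV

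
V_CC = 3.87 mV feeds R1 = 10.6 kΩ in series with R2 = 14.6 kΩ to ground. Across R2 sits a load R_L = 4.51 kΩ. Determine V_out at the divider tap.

First combine the lower leg with the load: R2 ‖ R_L = 3.446 kΩ.
Now apply the divider: V_out = 3.87 × 0.2453 = 0.9494 mV.

V_out ≈ 0.949 mV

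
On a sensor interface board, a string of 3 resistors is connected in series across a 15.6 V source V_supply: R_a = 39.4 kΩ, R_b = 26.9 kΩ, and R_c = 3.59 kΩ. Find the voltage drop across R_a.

ΣR = 39.4 + 26.9 + 3.59 = 69.89 kΩ.
Voltage divider: V = V_supply · (39.40 / 69.89) = 15.6 × 0.5637 = 8.794 V.

V ≈ 8.79 V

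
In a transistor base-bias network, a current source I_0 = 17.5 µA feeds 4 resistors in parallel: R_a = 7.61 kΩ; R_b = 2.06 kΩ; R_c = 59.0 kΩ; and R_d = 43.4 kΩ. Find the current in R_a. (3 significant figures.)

I ≈ 3.50 µA

ΣG = 1/7.61 + 1/2.06 + 1/59.0 + 1/43.4 = 0.6568.
R_a takes the fraction G_k/ΣG = 0.1314/0.6568 = 0.2001, so I = 17.5 × 0.2001 = 3.501 µA.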